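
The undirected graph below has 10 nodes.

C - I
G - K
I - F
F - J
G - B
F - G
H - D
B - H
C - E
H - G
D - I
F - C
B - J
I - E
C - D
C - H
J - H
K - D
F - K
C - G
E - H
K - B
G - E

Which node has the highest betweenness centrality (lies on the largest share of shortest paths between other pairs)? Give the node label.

Unnormalized betweenness of each node: B:7/6, C:23/9, D:31/18, E:8/9, F:23/6, G:4, H:16/3, I:1, J:7/9, K:31/18.
H has the largest value, 16/3, making it the main broker — the node through which the most shortest paths run.

H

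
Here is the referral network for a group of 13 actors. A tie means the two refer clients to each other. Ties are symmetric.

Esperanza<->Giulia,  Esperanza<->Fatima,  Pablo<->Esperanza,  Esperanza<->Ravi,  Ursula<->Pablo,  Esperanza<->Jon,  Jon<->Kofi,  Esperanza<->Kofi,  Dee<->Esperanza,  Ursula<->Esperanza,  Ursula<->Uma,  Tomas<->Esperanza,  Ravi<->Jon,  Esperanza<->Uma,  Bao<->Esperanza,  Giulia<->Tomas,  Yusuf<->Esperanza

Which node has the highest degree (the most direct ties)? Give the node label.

Degrees — Bao:1, Dee:1, Esperanza:12, Fatima:1, Giulia:2, Jon:3, Kofi:2, Pablo:2, Ravi:2, Tomas:2, Uma:2, Ursula:3, Yusuf:1.
The maximum is 12, attained only by Esperanza.

Esperanza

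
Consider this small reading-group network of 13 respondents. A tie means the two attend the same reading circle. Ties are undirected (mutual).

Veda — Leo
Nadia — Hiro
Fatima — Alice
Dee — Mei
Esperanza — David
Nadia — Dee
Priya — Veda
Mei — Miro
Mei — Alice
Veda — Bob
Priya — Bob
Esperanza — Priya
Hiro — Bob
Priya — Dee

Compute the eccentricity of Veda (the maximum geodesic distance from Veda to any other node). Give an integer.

5

Distances from Veda: Alice:4, Bob:1, David:3, Dee:2, Esperanza:2, Fatima:5, Hiro:2, Leo:1, Mei:3, Miro:4, Nadia:3, Priya:1.
The largest is 5 (to Fatima), so the eccentricity of Veda is 5.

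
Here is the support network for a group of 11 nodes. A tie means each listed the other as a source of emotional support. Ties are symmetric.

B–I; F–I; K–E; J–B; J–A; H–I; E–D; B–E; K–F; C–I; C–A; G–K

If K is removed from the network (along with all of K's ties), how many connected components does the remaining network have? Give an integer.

2

Without K, the remaining ties split the others into: {A, B, C, D, E, F, H, I, J}; {G}.
That's 2 separate components.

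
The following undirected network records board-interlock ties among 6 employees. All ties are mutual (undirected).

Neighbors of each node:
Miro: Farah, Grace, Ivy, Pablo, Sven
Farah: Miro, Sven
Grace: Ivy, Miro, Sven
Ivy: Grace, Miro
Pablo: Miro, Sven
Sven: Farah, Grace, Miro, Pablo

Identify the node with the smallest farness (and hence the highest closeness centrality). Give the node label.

Farness (sum of distances to all others) for each node — Farah:8, Grace:7, Ivy:8, Miro:5, Pablo:8, Sven:6.
The smallest farness is 5, for Miro, so Miro has the highest closeness.

Miro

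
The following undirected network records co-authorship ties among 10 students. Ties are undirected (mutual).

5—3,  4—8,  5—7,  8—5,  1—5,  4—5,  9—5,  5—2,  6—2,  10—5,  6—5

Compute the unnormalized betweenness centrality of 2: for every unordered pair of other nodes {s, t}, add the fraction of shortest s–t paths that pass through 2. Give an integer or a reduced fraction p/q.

No shortest path between any pair of other nodes passes through 2.
Summing the contributions gives betweenness(2) = 0.

0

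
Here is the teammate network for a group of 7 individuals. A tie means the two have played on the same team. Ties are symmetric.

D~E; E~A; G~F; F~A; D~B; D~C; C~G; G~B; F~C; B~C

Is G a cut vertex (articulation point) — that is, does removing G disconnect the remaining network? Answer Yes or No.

Even without G, every remaining node can still reach every other (the residual graph is connected), so G is not a cut vertex.

No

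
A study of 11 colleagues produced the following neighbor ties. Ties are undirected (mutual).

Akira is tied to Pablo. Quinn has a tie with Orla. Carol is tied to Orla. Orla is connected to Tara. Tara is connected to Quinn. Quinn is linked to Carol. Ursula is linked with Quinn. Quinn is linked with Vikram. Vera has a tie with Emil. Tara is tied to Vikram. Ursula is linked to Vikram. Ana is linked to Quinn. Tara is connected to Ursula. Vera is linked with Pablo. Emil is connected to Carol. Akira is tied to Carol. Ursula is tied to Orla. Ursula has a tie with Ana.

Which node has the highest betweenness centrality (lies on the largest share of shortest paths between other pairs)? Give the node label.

Carol

Unnormalized betweenness of each node: Akira:7, Ana:0, Carol:25, Emil:7, Orla:5, Pablo:1, Quinn:101/6, Tara:1/3, Ursula:11/6, Vera:1, Vikram:0.
Carol has the largest value, 25, making it the main broker — the node through which the most shortest paths run.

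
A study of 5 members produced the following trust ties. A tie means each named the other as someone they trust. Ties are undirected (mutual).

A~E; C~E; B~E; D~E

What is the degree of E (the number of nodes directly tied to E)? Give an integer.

4

E is directly tied to A, B, C, and D. That is 4 neighbors, so the degree of E is 4.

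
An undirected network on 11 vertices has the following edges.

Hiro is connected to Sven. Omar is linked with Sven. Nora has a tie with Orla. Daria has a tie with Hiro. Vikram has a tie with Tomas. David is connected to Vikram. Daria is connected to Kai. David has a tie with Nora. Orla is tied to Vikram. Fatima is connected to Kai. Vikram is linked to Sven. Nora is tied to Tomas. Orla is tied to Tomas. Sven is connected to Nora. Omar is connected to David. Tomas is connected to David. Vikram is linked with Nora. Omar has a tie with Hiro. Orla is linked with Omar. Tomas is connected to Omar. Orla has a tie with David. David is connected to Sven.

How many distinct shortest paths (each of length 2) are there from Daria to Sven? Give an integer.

The shortest distance is 2, and the only length-2 path is Daria–Hiro–Sven. So there is exactly 1 shortest path.

1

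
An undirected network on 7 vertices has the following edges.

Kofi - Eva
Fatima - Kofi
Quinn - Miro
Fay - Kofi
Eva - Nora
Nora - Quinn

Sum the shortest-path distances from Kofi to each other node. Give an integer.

12

Distances from Kofi: Eva:1, Fatima:1, Fay:1, Miro:4, Nora:2, Quinn:3.
Sum = 1 + 1 + 1 + 4 + 2 + 3 = 12.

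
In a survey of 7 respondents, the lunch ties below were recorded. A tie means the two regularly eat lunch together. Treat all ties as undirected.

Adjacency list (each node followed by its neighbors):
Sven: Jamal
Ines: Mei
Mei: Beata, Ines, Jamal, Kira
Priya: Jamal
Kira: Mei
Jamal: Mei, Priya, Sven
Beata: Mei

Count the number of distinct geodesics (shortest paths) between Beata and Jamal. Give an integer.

The shortest distance is 2, and the only length-2 path is Beata–Mei–Jamal. So there is exactly 1 shortest path.

1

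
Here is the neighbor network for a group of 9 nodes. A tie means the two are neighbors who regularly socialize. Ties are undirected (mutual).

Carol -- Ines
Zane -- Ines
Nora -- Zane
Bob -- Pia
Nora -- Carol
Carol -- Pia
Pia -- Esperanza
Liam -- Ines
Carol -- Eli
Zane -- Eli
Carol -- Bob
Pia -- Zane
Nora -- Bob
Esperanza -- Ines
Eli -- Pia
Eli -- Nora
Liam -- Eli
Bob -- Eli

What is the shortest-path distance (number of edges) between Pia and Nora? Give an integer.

One shortest route is Pia – Zane – Nora, which uses 2 edges, and Pia and Nora are not directly tied, so nothing shorter exists. So d(Pia,Nora) = 2.

2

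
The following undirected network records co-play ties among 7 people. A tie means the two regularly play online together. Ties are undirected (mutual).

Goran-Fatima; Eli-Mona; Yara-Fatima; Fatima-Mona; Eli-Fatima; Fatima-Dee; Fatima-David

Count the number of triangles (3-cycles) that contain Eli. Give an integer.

1

Eli's neighbors: Fatima and Mona.
Neighbor pairs that are themselves tied: Eli–Fatima–Mona. Each forms one triangle with Eli, for 1 in total.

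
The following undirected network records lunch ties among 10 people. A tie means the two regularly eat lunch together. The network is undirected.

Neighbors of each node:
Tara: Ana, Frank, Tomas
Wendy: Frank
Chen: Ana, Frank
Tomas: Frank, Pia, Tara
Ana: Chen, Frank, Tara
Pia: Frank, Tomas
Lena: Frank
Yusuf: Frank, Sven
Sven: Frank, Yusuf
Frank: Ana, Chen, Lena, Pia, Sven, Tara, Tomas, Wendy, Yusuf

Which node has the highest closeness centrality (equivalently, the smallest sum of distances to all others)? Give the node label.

Frank

Farness (sum of distances to all others) for each node — Ana:15, Chen:16, Frank:9, Lena:17, Pia:16, Sven:16, Tara:15, Tomas:15, Wendy:17, Yusuf:16.
The smallest farness is 9, for Frank, so Frank has the highest closeness.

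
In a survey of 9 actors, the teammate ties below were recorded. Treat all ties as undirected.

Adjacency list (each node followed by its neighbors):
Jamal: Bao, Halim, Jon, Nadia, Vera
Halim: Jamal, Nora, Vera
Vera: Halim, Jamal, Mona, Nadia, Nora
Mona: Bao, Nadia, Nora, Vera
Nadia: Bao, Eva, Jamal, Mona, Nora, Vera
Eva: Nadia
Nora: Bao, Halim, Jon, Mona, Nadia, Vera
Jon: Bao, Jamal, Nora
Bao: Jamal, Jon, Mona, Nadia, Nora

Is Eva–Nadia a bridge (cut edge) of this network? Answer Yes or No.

Yes

Without the Eva–Nadia edge there is no alternate route between Eva and Nadia, so the network disconnects. It is a bridge.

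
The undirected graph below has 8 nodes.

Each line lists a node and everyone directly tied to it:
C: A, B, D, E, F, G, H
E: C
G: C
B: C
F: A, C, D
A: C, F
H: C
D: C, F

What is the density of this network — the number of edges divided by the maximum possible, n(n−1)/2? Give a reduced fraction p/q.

There are 9 edges and 8 nodes, so the maximum possible is C(8,2) = 28.
Density = 9/28.

9/28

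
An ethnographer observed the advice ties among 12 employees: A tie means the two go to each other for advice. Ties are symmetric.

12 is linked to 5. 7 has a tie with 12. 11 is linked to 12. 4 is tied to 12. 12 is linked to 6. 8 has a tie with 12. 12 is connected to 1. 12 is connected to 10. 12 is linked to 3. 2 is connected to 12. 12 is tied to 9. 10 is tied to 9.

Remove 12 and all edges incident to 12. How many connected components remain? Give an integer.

10

Without 12, the remaining ties split the others into: {3}; {1}; {8}; {4}; {11}; {9, 10}; {7}; {6}; {2}; {5}.
That's 10 separate components.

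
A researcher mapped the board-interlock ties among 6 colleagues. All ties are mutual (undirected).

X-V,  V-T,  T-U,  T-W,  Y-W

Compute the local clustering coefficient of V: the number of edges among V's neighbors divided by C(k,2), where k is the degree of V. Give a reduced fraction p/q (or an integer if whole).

V's neighbors: T and X (k = 2).
Possible neighbor pairs: C(2,2) = 1. Edges among them: none → e = 0.
Clustering(V) = 0/1.

0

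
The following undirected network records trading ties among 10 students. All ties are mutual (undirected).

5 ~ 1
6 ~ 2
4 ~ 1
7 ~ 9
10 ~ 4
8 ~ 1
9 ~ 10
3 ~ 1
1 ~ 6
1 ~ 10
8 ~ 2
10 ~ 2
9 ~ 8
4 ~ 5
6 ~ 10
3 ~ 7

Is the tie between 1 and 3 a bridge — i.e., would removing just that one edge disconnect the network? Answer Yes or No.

No

Even without that edge, 1 still reaches 3 via 1 – 8 – 9 – 7 – 3, so the network stays connected. Not a bridge.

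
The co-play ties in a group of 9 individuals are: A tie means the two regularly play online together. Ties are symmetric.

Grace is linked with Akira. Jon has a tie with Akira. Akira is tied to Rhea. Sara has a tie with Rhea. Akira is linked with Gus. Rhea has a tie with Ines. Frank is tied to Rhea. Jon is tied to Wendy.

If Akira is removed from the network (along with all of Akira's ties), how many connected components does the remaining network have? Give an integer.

Without Akira, the remaining ties split the others into: {Frank, Ines, Rhea, Sara}; {Jon, Wendy}; {Grace}; {Gus}.
That's 4 separate components.

4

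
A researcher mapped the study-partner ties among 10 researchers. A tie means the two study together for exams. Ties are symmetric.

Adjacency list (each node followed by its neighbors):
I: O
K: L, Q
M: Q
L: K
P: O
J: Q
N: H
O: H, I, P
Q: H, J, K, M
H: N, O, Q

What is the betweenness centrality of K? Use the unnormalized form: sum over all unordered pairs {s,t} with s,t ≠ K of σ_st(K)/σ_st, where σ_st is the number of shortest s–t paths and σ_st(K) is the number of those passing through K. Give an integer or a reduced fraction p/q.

8

Pairs whose geodesics pass through K — M–L: 1; J–L: 1; O–L: 1; L–Q: 1; L–N: 1; L–I: 1; L–P: 1; L–H: 1.
All other pairs contribute 0.
Summing the contributions gives betweenness(K) = 8.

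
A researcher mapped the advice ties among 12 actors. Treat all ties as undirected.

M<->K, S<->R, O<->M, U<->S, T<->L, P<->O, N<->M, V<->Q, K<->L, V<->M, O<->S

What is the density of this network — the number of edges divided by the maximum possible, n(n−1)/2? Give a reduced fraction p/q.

There are 11 edges and 12 nodes, so the maximum possible is C(12,2) = 66.
Density = 11/66 = 1/6.

1/6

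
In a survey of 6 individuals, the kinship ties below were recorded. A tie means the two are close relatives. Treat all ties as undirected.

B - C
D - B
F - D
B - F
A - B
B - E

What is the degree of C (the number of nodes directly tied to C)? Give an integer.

1

C is directly tied to B. That is 1 neighbor, so the degree of C is 1.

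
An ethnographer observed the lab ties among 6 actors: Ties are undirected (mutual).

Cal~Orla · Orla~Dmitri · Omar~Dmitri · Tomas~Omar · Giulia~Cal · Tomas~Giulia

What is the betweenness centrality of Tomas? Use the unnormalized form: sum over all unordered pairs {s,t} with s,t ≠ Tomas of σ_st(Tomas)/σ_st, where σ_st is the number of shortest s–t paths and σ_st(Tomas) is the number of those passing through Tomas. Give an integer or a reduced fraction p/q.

2

Pairs whose geodesics pass through Tomas — Giulia–Dmitri: 1/2; Giulia–Omar: 1; Cal–Omar: 1/2.
All other pairs contribute 0.
Summing the contributions gives betweenness(Tomas) = 2.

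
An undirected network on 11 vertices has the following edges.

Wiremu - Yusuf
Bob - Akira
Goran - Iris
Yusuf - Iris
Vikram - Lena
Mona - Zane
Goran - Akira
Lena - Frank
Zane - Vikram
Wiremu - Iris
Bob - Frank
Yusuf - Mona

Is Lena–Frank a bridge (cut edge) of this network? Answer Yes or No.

No

Even without that edge, Lena still reaches Frank via Lena – Vikram – Zane – Mona – Yusuf – Iris – Goran – Akira – Bob – Frank, so the network stays connected. Not a bridge.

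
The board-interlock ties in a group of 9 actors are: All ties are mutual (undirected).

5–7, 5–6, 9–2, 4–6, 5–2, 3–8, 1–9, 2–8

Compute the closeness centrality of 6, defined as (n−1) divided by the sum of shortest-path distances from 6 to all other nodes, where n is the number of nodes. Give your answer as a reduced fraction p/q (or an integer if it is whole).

Distances from 6: 1:4, 2:2, 3:4, 4:1, 5:1, 7:2, 8:3, 9:3. Sum = 20.
n = 9, so closeness = 8/20 = 2/5.

2/5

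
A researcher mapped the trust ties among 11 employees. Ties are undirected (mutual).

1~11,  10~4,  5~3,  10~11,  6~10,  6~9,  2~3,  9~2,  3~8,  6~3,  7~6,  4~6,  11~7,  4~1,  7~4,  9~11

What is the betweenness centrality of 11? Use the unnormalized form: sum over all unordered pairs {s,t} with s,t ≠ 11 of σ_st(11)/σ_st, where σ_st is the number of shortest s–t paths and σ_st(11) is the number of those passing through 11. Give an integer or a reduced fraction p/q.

5

Pairs whose geodesics pass through 11 — 2–10: 1/3; 2–1: 1; 2–7: 1/3; 10–9: 1/2; 10–1: 1/2; 10–7: 1/3; 9–1: 1; 9–7: 1/2; 1–7: 1/2.
All other pairs contribute 0.
Summing the contributions gives betweenness(11) = 5.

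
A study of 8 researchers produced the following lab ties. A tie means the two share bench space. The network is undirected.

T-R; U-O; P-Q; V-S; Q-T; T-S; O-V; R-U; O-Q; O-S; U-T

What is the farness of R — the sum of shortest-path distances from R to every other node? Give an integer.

14

Distances from R: O:2, P:3, Q:2, S:2, T:1, U:1, V:3.
Sum = 2 + 3 + 2 + 2 + 1 + 1 + 3 = 14.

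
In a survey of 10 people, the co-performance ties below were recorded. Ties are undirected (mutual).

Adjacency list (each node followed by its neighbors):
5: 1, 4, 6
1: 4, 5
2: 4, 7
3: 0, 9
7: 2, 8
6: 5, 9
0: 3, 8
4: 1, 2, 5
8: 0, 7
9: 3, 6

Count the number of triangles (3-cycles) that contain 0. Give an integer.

0's neighbors are 3 and 8, but none of them are tied to each other, so no triangle contains 0.

0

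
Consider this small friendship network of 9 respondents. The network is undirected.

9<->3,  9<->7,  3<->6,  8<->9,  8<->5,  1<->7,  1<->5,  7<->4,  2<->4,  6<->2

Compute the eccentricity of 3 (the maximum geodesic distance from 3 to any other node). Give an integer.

Distances from 3: 1:3, 2:2, 4:3, 5:3, 6:1, 7:2, 8:2, 9:1.
The largest is 3 (to 5, 4, and 1), so the eccentricity of 3 is 3.

3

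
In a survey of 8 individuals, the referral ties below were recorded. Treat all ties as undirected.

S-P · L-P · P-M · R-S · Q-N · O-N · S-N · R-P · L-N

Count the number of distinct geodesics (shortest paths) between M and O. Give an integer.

2

The shortest distance is 4. The length-4 paths are: M–P–L–N–O; M–P–S–N–O.
That gives 2 distinct shortest paths.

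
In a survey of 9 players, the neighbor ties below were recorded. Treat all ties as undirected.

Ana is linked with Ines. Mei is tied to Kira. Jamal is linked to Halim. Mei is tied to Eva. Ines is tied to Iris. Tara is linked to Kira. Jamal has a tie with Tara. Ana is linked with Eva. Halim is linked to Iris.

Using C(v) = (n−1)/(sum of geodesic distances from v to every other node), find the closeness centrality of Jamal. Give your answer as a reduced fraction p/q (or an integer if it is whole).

2/5

Distances from Jamal: Ana:4, Eva:4, Halim:1, Ines:3, Iris:2, Kira:2, Mei:3, Tara:1. Sum = 20.
n = 9, so closeness = 8/20 = 2/5.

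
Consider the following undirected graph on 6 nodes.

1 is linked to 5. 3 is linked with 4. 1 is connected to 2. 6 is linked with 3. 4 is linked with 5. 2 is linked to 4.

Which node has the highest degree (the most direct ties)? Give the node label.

Degrees — 1:2, 2:2, 3:2, 4:3, 5:2, 6:1.
The maximum is 3, attained only by 4.

4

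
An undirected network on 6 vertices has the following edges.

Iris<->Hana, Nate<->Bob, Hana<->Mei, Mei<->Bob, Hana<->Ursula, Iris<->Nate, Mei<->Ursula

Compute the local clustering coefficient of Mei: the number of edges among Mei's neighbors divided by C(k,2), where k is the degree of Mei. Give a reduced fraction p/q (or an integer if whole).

Mei's neighbors: Bob, Hana, and Ursula (k = 3).
Possible neighbor pairs: C(3,2) = 3. Edges among them: Hana–Ursula → e = 1.
Clustering(Mei) = 1/3.

1/3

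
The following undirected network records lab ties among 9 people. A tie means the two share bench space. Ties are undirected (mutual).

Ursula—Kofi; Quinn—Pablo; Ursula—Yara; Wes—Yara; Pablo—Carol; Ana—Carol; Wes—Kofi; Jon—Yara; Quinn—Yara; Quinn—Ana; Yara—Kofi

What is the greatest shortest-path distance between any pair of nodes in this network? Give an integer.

Eccentricity of each node (its greatest distance to any other): Ana:3, Carol:4, Jon:4, Kofi:4, Pablo:3, Quinn:2, Ursula:4, Wes:4, Yara:3.
The maximum eccentricity is 4, realized for instance by the pair Carol–Wes via Carol – Pablo – Quinn – Yara – Wes. So the diameter is 4.

4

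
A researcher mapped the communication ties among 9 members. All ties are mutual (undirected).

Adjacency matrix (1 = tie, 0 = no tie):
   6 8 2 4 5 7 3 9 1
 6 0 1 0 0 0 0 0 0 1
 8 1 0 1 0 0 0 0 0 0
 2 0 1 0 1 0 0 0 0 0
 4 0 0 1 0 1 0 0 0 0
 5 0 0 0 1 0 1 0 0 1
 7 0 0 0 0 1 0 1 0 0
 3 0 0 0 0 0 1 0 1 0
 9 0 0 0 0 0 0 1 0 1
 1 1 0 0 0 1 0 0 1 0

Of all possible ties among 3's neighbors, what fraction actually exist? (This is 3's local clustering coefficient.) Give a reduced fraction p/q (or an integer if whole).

0

3's neighbors: 7 and 9 (k = 2).
Possible neighbor pairs: C(2,2) = 1. Edges among them: none → e = 0.
Clustering(3) = 0/1.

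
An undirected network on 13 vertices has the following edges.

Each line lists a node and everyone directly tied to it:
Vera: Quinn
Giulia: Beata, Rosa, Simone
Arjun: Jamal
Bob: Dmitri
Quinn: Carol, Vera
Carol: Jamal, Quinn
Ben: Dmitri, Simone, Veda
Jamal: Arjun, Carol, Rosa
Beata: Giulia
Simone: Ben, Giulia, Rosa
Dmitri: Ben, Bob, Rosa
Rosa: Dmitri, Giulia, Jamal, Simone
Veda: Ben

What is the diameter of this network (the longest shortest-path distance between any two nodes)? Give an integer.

7

Eccentricity of each node (its greatest distance to any other): Arjun:5, Beata:6, Ben:6, Bob:6, Carol:5, Dmitri:5, Giulia:5, Jamal:4, Quinn:6, Rosa:4, Simone:5, Veda:7, Vera:7.
The maximum eccentricity is 7, realized for instance by the pair Veda–Vera via Veda – Ben – Dmitri – Rosa – Jamal – Carol – Quinn – Vera. So the diameter is 7.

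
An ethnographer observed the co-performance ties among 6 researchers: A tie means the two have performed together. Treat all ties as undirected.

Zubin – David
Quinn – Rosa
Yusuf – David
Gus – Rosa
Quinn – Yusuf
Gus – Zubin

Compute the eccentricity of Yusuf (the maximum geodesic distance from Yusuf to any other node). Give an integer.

Distances from Yusuf: David:1, Gus:3, Quinn:1, Rosa:2, Zubin:2.
The largest is 3 (to Gus), so the eccentricity of Yusuf is 3.

3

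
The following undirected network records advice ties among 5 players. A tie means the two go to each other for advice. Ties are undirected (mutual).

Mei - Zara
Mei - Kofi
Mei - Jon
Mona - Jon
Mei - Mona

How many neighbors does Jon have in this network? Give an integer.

Jon is directly tied to Mei and Mona. That is 2 neighbors, so the degree of Jon is 2.

2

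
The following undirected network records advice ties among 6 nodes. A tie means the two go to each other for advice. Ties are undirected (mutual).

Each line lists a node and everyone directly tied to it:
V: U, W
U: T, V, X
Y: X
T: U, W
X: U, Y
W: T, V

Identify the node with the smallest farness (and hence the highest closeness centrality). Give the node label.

U

Farness (sum of distances to all others) for each node — T:9, U:7, V:9, W:11, X:9, Y:13.
The smallest farness is 7, for U, so U has the highest closeness.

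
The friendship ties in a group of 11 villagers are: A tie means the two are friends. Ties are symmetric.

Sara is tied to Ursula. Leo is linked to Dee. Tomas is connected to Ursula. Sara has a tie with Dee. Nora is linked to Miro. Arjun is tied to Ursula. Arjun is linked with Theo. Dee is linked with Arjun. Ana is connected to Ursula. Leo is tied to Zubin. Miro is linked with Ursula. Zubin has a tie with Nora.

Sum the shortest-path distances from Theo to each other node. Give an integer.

Distances from Theo: Ana:3, Arjun:1, Dee:2, Leo:3, Miro:3, Nora:4, Sara:3, Tomas:3, Ursula:2, Zubin:4.
Sum = 3 + 1 + 2 + 3 + 3 + 4 + 3 + 3 + 2 + 4 = 28.

28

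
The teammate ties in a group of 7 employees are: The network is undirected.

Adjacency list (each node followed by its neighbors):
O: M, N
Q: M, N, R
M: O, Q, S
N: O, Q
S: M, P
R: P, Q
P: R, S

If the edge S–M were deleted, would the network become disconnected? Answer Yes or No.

Even without that edge, S still reaches M via S – P – R – Q – M, so the network stays connected. Not a bridge.

No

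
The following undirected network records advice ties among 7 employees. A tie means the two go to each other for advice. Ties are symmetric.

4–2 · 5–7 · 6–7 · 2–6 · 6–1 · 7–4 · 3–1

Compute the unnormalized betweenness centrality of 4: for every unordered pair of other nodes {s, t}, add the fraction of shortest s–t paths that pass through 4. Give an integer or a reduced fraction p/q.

1

Pairs whose geodesics pass through 4 — 5–2: 1/2; 7–2: 1/2.
All other pairs contribute 0.
Summing the contributions gives betweenness(4) = 1.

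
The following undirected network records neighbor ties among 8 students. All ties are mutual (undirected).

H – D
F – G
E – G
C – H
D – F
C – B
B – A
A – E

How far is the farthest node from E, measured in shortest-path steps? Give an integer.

4

Distances from E: A:1, B:2, C:3, D:3, F:2, G:1, H:4.
The largest is 4 (to H), so the eccentricity of E is 4.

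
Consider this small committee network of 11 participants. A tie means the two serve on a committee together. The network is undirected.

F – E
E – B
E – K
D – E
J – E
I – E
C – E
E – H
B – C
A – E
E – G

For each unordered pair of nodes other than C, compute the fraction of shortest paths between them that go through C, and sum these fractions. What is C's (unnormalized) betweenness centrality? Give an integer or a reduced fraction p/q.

No shortest path between any pair of other nodes passes through C.
Summing the contributions gives betweenness(C) = 0.

0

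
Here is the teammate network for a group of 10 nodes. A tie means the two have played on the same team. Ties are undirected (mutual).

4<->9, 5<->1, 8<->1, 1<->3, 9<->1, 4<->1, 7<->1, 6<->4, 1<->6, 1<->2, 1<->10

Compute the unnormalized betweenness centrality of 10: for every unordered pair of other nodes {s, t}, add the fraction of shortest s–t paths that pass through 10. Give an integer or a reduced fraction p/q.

No shortest path between any pair of other nodes passes through 10.
Summing the contributions gives betweenness(10) = 0.

0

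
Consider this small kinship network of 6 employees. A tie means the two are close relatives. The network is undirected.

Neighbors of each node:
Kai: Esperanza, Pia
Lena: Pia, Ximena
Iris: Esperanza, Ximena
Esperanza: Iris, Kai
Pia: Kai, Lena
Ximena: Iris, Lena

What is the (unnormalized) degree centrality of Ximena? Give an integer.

Ximena is directly tied to Iris and Lena. That is 2 neighbors, so the degree of Ximena is 2.

2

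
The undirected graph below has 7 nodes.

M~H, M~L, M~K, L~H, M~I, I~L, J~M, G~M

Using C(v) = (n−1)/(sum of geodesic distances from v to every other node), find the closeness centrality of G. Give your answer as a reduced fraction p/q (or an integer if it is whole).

Distances from G: H:2, I:2, J:2, K:2, L:2, M:1. Sum = 11.
n = 7, so closeness = 6/11.

6/11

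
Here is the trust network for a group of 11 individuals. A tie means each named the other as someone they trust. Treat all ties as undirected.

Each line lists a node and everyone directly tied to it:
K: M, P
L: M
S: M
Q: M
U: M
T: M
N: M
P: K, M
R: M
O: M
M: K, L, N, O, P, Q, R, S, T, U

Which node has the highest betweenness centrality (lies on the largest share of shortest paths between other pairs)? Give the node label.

M

Unnormalized betweenness of each node: K:0, L:0, M:44, N:0, O:0, P:0, Q:0, R:0, S:0, T:0, U:0.
M has the largest value, 44, making it the main broker — the node through which the most shortest paths run.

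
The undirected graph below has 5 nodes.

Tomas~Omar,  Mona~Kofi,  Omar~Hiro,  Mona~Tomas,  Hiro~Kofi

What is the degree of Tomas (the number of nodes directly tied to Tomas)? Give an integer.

2

Tomas is directly tied to Mona and Omar. That is 2 neighbors, so the degree of Tomas is 2.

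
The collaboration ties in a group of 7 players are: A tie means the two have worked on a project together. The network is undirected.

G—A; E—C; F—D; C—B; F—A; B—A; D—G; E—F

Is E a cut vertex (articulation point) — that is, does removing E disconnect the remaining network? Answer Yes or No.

Even without E, every remaining node can still reach every other (the residual graph is connected), so E is not a cut vertex.

No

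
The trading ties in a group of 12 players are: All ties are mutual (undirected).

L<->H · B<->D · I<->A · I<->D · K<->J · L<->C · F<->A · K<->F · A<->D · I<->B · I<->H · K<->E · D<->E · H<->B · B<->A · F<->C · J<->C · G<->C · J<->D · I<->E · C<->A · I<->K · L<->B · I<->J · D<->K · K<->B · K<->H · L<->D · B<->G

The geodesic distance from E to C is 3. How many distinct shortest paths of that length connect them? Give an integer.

7

The shortest distance is 3. The length-3 paths are: E–D–A–C; E–I–A–C; E–D–L–C; E–K–F–C; E–I–J–C; E–D–J–C (and 1 more).
That gives 7 distinct shortest paths.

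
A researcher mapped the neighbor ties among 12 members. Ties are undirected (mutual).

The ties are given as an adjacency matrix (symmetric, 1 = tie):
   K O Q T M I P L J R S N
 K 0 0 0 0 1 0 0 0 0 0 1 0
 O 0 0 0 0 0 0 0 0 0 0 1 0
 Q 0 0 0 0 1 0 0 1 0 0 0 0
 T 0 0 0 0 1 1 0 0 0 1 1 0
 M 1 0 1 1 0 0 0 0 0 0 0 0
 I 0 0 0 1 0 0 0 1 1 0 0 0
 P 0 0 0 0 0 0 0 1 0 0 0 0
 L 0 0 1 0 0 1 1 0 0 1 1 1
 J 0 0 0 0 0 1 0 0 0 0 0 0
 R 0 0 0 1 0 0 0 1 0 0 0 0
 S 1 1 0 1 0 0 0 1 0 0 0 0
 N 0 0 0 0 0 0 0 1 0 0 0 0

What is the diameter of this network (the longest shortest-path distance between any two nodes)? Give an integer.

Eccentricity of each node (its greatest distance to any other): I:3, J:4, K:4, L:2, M:3, N:3, O:4, P:3, Q:3, R:3, S:3, T:3.
The maximum eccentricity is 4, realized for instance by the pair K–J via K – S – T – I – J. So the diameter is 4.

4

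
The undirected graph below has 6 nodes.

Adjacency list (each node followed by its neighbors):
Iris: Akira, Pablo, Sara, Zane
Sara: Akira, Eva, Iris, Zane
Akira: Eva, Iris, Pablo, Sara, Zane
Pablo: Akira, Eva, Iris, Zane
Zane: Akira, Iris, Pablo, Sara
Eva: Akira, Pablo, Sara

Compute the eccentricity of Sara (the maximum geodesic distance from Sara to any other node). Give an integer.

Distances from Sara: Akira:1, Eva:1, Iris:1, Pablo:2, Zane:1.
The largest is 2 (to Pablo), so the eccentricity of Sara is 2.

2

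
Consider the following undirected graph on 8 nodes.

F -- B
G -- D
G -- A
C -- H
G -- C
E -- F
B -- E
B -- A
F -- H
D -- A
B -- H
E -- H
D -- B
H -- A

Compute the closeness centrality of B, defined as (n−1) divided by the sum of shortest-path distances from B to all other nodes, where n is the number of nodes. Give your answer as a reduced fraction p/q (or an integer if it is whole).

Distances from B: A:1, C:2, D:1, E:1, F:1, G:2, H:1. Sum = 9.
n = 8, so closeness = 7/9.

7/9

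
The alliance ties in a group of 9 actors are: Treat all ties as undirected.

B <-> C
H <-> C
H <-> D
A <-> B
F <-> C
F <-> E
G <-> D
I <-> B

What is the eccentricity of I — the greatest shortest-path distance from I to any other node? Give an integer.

5

Distances from I: A:2, B:1, C:2, D:4, E:4, F:3, G:5, H:3.
The largest is 5 (to G), so the eccentricity of I is 5.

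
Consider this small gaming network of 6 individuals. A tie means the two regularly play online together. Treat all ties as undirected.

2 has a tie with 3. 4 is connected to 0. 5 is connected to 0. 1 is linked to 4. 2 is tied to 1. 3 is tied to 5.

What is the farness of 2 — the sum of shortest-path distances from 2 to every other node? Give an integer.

Distances from 2: 0:3, 1:1, 3:1, 4:2, 5:2.
Sum = 3 + 1 + 1 + 2 + 2 = 9.

9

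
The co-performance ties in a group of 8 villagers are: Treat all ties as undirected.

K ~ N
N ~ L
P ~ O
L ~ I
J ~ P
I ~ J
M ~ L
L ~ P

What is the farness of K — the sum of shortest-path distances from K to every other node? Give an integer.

Distances from K: I:3, J:4, L:2, M:3, N:1, O:4, P:3.
Sum = 3 + 4 + 2 + 3 + 1 + 4 + 3 = 20.

20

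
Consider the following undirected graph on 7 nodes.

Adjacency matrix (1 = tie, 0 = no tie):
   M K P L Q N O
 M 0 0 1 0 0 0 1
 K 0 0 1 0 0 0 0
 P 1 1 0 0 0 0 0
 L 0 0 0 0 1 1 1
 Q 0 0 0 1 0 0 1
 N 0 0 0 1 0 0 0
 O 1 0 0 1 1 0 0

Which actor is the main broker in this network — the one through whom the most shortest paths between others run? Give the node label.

O

Unnormalized betweenness of each node: K:0, L:5, M:8, N:0, O:9, P:5, Q:0.
O has the largest value, 9, making it the main broker — the node through which the most shortest paths run.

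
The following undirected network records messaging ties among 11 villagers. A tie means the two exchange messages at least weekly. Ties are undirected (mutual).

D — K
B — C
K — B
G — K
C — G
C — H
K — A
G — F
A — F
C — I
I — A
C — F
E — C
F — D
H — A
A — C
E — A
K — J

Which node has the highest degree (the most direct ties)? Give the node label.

Degrees — A:6, B:2, C:7, D:2, E:2, F:4, G:3, H:2, I:2, J:1, K:5.
The maximum is 7, attained only by C.

C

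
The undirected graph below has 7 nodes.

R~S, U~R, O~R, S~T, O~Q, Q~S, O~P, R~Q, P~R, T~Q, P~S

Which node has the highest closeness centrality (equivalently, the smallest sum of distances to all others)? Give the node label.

Farness (sum of distances to all others) for each node — O:9, P:9, Q:8, R:7, S:8, T:11, U:12.
The smallest farness is 7, for R, so R has the highest closeness.

R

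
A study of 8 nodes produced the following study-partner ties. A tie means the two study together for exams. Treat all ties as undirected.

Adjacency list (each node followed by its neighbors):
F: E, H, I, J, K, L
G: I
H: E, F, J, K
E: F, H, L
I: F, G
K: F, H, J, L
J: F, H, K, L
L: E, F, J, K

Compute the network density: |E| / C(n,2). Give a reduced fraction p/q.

1/2

There are 14 edges and 8 nodes, so the maximum possible is C(8,2) = 28.
Density = 14/28 = 1/2.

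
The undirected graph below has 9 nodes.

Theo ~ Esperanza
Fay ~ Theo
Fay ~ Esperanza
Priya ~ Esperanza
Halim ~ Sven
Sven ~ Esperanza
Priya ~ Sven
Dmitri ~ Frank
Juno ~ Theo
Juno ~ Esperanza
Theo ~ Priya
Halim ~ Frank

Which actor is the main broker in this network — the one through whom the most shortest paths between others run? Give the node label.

Sven

Unnormalized betweenness of each node: Dmitri:0, Esperanza:23/2, Fay:0, Frank:7, Halim:12, Juno:0, Priya:2, Sven:15, Theo:3/2.
Sven has the largest value, 15, making it the main broker — the node through which the most shortest paths run.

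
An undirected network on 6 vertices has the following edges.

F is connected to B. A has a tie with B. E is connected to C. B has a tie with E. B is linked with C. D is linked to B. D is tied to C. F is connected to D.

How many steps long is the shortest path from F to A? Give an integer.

One shortest route is F – B – A, which uses 2 edges, and F and A are not directly tied, so nothing shorter exists. So d(F,A) = 2.

2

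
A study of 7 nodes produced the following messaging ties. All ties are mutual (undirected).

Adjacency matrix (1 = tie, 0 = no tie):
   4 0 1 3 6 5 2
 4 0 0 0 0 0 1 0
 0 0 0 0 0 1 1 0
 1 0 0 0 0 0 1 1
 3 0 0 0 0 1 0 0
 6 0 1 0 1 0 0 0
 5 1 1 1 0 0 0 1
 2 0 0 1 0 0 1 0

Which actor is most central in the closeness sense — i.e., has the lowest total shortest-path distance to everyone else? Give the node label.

5

Farness (sum of distances to all others) for each node — 0:10, 1:13, 2:13, 3:18, 4:14, 5:9, 6:13.
The smallest farness is 9, for 5, so 5 has the highest closeness.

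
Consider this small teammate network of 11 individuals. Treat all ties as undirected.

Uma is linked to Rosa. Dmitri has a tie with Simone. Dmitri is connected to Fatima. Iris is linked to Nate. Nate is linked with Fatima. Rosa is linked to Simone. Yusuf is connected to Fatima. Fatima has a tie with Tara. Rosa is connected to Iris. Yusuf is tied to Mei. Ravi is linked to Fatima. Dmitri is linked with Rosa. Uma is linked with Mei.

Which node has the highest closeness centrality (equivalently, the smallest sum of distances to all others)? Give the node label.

Farness (sum of distances to all others) for each node — Dmitri:18, Fatima:16, Iris:22, Mei:24, Nate:21, Ravi:25, Rosa:19, Simone:23, Tara:25, Uma:24, Yusuf:21.
The smallest farness is 16, for Fatima, so Fatima has the highest closeness.

Fatima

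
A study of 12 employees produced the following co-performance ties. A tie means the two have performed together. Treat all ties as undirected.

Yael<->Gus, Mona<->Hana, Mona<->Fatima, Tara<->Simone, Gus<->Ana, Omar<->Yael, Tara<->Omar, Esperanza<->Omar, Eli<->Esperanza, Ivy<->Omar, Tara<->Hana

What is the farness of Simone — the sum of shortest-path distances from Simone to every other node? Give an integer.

34

Distances from Simone: Ana:5, Eli:4, Esperanza:3, Fatima:4, Gus:4, Hana:2, Ivy:3, Mona:3, Omar:2, Tara:1, Yael:3.
Sum = 5 + 4 + 3 + 4 + 4 + 2 + 3 + 3 + 2 + 1 + 3 = 34.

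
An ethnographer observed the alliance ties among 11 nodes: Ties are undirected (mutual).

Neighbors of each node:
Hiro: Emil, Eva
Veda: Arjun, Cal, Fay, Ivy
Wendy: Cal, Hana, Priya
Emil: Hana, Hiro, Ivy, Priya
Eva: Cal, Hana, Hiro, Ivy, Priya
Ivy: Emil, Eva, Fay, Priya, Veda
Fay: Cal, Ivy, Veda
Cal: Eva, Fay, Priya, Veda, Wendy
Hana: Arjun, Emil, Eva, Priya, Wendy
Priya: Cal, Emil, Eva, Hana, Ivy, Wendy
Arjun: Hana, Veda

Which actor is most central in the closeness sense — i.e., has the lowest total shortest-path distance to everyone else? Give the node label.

Priya

Farness (sum of distances to all others) for each node — Arjun:19, Cal:15, Emil:16, Eva:15, Fay:19, Hana:16, Hiro:22, Ivy:15, Priya:14, Veda:17, Wendy:18.
The smallest farness is 14, for Priya, so Priya has the highest closeness.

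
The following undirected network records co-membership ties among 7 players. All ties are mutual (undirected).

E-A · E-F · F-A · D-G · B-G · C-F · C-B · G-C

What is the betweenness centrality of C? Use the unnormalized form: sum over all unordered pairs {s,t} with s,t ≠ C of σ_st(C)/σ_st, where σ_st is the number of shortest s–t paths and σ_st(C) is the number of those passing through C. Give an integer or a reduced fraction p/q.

Pairs whose geodesics pass through C — B–A: 1; B–E: 1; B–F: 1; D–A: 1; D–E: 1; D–F: 1; G–A: 1; G–E: 1; G–F: 1.
All other pairs contribute 0.
Summing the contributions gives betweenness(C) = 9.

9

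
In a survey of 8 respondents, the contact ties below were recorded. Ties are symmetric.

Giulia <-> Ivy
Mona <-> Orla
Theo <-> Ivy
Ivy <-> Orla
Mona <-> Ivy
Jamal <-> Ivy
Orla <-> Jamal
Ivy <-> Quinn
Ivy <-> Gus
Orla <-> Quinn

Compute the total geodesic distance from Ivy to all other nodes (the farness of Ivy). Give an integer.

Distances from Ivy: Giulia:1, Gus:1, Jamal:1, Mona:1, Orla:1, Quinn:1, Theo:1.
Sum = 1 + 1 + 1 + 1 + 1 + 1 + 1 = 7.

7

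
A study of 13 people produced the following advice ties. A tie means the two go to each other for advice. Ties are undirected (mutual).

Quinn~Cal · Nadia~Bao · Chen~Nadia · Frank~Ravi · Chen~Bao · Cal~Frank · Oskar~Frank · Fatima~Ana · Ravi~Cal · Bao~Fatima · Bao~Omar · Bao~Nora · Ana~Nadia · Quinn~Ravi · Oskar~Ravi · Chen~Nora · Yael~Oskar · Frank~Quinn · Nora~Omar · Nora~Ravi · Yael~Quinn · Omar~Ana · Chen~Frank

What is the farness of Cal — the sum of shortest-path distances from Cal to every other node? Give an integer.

Distances from Cal: Ana:4, Bao:3, Chen:2, Fatima:4, Frank:1, Nadia:3, Nora:2, Omar:3, Oskar:2, Quinn:1, Ravi:1, Yael:2.
Sum = 4 + 3 + 2 + 4 + 1 + 3 + 2 + 3 + 2 + 1 + 1 + 2 = 28.

28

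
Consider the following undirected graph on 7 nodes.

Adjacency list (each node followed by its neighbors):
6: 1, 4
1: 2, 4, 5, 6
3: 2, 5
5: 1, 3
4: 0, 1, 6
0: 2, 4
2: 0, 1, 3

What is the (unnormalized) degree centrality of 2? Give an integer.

2 is directly tied to 0, 1, and 3. That is 3 neighbors, so the degree of 2 is 3.

3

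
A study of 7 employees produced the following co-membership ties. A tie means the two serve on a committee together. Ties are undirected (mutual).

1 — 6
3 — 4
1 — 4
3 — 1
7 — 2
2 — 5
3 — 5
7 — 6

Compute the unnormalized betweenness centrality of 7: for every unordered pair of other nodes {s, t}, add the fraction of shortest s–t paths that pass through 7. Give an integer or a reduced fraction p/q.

2

Pairs whose geodesics pass through 7 — 5–6: 1/2; 2–6: 1; 2–1: 1/2.
All other pairs contribute 0.
Summing the contributions gives betweenness(7) = 2.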